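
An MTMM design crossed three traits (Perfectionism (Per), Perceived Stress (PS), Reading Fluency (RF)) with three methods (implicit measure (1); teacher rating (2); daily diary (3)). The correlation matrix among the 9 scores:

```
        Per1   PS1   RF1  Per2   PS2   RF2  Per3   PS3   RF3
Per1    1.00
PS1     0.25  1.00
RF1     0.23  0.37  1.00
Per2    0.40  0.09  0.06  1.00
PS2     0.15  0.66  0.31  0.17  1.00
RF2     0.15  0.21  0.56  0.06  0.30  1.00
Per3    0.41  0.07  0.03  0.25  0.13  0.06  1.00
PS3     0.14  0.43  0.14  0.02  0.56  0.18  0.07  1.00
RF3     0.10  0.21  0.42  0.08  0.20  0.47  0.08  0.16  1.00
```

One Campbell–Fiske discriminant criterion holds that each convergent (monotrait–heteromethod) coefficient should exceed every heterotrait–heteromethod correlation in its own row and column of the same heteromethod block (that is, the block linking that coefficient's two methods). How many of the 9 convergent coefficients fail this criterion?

0

Convergent coefficients and their comparison sets:
Per (methods 1·2): 0.40 vs {0.15, 0.09, 0.15, 0.06} → pass.
Per (methods 1·3): 0.41 vs {0.14, 0.07, 0.10, 0.03} → pass.
Per (methods 2·3): 0.25 vs {0.02, 0.13, 0.08, 0.06} → pass.
PS (methods 1·2): 0.66 vs {0.09, 0.15, 0.21, 0.31} → pass.
PS (methods 1·3): 0.43 vs {0.07, 0.14, 0.21, 0.14} → pass.
PS (methods 2·3): 0.56 vs {0.13, 0.02, 0.20, 0.18} → pass.
RF (methods 1·2): 0.56 vs {0.06, 0.15, 0.31, 0.21} → pass.
RF (methods 1·3): 0.42 vs {0.03, 0.10, 0.14, 0.21} → pass.
RF (methods 2·3): 0.47 vs {0.06, 0.08, 0.18, 0.20} → pass.
0 of 9 fail.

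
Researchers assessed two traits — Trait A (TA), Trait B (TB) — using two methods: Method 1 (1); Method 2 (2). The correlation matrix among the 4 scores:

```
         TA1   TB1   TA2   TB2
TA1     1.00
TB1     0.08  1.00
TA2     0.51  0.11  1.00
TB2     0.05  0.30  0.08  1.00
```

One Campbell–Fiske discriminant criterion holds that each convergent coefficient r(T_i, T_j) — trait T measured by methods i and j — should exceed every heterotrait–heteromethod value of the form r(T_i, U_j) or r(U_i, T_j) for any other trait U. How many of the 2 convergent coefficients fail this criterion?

Checking each validity diagonal entry against its comparison values:
TA (methods 1·2): 0.51 vs {0.05, 0.11} → pass.
TB (methods 1·2): 0.30 vs {0.11, 0.05} → pass.
0 of 2 fail.

0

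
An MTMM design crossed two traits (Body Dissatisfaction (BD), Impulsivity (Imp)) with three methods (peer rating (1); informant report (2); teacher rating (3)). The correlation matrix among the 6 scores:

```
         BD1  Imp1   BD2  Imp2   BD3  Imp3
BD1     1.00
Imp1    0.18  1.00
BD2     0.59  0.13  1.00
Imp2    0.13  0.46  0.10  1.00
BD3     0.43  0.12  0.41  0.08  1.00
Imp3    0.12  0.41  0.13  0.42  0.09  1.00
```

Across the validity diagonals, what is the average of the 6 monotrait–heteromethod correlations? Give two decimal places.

Convergent values: 0.59, 0.43, 0.41, 0.46, 0.41, 0.42; mean = 2.72/6 = 0.45.

0.45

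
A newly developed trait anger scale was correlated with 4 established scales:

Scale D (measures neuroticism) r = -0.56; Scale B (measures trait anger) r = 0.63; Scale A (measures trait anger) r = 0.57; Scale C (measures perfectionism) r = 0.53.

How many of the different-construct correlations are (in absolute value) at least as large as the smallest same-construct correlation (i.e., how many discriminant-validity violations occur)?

0

Convergent (same construct = trait anger): Scale B, Scale A.
Smallest convergent = 0.57. Discriminant |r|: 0.56, 0.53; count ≥ 0.57 → 0.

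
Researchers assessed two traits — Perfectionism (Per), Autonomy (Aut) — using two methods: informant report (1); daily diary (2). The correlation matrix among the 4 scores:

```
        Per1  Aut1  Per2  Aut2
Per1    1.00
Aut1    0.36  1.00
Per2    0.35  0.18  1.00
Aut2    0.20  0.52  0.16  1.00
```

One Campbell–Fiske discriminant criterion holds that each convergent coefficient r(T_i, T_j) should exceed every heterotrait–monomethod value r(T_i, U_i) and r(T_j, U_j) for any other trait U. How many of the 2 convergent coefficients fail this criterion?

1

Each convergent coefficient versus the relevant comparison correlations:
Per (methods 1·2): 0.35 vs {0.36, 0.16} → fail.
Aut (methods 1·2): 0.52 vs {0.36, 0.16} → pass.
1 of 2 fail.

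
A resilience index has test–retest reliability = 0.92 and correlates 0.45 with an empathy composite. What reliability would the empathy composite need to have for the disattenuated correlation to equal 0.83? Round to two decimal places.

0.32

r_true = r_obs / √(r_xx · r_yy) ⇒ 0.83 = 0.45 / √(0.92 · r_yy).
√(0.92 · r_yy) = 0.45 / 0.83 = 0.5422; 0.92 · r_yy = 0.2940; r_yy = 0.2940 / 0.92 ≈ 0.32.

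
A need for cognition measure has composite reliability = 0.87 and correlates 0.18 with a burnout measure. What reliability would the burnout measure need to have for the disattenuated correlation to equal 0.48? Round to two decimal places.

0.16

r_true = r_obs / √(r_xx · r_yy) ⇒ 0.48 = 0.18 / √(0.87 · r_yy).
√(0.87 · r_yy) = 0.18 / 0.48 = 0.3750; 0.87 · r_yy = 0.1406; r_yy = 0.1406 / 0.87 ≈ 0.16.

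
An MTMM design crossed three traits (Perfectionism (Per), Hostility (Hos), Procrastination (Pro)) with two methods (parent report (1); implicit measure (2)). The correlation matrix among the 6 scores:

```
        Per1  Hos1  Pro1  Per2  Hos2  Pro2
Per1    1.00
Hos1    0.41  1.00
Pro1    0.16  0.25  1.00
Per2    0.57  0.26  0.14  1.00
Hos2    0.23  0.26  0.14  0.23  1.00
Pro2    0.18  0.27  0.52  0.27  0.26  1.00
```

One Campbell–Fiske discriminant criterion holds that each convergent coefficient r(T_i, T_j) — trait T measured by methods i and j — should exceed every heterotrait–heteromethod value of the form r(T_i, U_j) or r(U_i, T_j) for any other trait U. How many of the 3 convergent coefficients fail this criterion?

1

Checking each validity diagonal entry against its comparison values:
Per (methods 1·2): 0.57 vs {0.23, 0.26, 0.18, 0.14} → pass.
Hos (methods 1·2): 0.26 vs {0.26, 0.23, 0.27, 0.14} → fail.
Pro (methods 1·2): 0.52 vs {0.14, 0.18, 0.14, 0.27} → pass.
1 of 3 fail.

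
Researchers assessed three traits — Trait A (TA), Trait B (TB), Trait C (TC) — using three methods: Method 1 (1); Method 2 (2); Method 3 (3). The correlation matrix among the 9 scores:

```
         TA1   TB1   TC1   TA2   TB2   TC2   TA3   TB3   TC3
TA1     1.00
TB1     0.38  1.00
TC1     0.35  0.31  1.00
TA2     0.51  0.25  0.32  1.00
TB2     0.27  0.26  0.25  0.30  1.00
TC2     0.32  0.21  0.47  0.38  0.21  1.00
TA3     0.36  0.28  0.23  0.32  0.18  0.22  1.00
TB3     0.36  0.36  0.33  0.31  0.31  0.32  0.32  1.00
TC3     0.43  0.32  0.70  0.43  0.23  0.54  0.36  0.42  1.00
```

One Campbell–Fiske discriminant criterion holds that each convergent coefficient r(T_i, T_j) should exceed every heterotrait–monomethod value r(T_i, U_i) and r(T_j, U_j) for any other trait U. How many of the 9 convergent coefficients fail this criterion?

Each convergent coefficient versus the relevant comparison correlations:
TA (methods 1·2): 0.51 vs {0.38, 0.30, 0.35, 0.38} → pass.
TA (methods 1·3): 0.36 vs {0.38, 0.32, 0.35, 0.36} → fail.
TA (methods 2·3): 0.32 vs {0.30, 0.32, 0.38, 0.36} → fail.
TB (methods 1·2): 0.26 vs {0.38, 0.30, 0.31, 0.21} → fail.
TB (methods 1·3): 0.36 vs {0.38, 0.32, 0.31, 0.42} → fail.
TB (methods 2·3): 0.31 vs {0.30, 0.32, 0.21, 0.42} → fail.
TC (methods 1·2): 0.47 vs {0.35, 0.38, 0.31, 0.21} → pass.
TC (methods 1·3): 0.70 vs {0.35, 0.36, 0.31, 0.42} → pass.
TC (methods 2·3): 0.54 vs {0.38, 0.36, 0.21, 0.42} → pass.
5 of 9 fail.

5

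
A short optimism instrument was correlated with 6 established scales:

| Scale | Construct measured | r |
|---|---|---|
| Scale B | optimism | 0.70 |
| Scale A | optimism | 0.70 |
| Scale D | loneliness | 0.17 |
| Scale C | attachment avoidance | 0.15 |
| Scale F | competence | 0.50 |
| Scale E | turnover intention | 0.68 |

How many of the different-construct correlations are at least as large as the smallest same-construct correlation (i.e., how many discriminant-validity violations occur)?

0

Convergent (same construct = optimism): Scale B, Scale A.
Smallest convergent = 0.70. Discriminant values: 0.17, 0.15, 0.50, 0.68; count ≥ 0.70 → 0.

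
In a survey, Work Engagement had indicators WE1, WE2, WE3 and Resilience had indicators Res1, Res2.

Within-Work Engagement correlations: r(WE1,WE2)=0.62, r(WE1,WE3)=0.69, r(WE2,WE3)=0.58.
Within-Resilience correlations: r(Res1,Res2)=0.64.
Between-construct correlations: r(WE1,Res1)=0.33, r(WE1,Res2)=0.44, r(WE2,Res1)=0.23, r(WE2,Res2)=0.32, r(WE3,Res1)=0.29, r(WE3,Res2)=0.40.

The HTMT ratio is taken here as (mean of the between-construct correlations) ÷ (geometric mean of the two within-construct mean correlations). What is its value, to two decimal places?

0.53

Mean heterotrait r = 2.01/6 = 0.3350.
Mean within-WE = 1.89/3 = 0.6300; mean within-Res = 0.64/1 = 0.6400.
Geometric mean = √(0.6300 × 0.6400) = 0.6350.
HTMT = 0.3350 / 0.6350 = 0.53.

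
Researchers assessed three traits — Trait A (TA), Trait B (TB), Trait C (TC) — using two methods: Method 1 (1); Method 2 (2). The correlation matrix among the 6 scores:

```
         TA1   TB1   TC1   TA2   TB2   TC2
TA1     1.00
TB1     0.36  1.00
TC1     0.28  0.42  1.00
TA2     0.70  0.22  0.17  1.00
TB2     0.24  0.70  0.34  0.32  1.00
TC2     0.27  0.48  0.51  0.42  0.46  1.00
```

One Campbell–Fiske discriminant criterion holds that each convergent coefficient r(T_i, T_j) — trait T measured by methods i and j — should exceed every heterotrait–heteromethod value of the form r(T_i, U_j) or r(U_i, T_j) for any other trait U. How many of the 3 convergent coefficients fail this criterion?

0

Each convergent coefficient versus the relevant comparison correlations:
TA (methods 1·2): 0.70 vs {0.24, 0.22, 0.27, 0.17} → pass.
TB (methods 1·2): 0.70 vs {0.22, 0.24, 0.48, 0.34} → pass.
TC (methods 1·2): 0.51 vs {0.17, 0.27, 0.34, 0.48} → pass.
0 of 3 fail.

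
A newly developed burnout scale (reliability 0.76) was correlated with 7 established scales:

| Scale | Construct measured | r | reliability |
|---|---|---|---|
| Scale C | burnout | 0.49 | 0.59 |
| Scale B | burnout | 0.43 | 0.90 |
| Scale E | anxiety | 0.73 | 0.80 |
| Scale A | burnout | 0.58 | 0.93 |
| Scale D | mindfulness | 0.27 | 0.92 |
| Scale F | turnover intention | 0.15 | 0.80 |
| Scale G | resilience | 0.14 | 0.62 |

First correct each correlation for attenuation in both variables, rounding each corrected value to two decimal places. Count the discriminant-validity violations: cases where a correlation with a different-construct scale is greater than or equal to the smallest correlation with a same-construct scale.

Disattenuated r (r / √(r_scale · r_new)):
  Scale C (conv): 0.49 / √(0.59·0.76) = 0.73
  Scale B (conv): 0.43 / √(0.90·0.76) = 0.52
  Scale E (disc): 0.73 / √(0.80·0.76) = 0.94
  Scale A (conv): 0.58 / √(0.93·0.76) = 0.69
  Scale D (disc): 0.27 / √(0.92·0.76) = 0.32
  Scale F (disc): 0.15 / √(0.80·0.76) = 0.19
  Scale G (disc): 0.14 / √(0.62·0.76) = 0.20
Smallest convergent = 0.52. Discriminant values: 0.94, 0.32, 0.19, 0.20; count ≥ 0.52 → 1.

1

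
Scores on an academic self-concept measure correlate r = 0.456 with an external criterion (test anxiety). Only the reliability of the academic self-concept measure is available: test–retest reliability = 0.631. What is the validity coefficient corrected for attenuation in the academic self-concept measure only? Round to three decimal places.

0.574

Single correction: r_c = r_obs / √r_xx = 0.456 / √0.631 = 0.456 / 0.7944 ≈ 0.574.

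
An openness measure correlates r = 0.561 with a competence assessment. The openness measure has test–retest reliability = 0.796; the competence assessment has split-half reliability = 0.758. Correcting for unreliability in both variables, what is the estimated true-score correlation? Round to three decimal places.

r_true = r_obs / √(r_xx · r_yy) = 0.561 / √(0.796 × 0.758) = 0.561 / √0.603368 = 0.561 / 0.7768 ≈ 0.722.

0.722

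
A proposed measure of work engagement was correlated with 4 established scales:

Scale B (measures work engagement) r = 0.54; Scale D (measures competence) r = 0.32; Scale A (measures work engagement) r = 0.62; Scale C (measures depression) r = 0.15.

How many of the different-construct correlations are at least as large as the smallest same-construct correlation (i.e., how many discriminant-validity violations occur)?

Convergent (same construct = work engagement): Scale B, Scale A.
Smallest convergent = 0.54. Discriminant values: 0.32, 0.15; count ≥ 0.54 → 0.

0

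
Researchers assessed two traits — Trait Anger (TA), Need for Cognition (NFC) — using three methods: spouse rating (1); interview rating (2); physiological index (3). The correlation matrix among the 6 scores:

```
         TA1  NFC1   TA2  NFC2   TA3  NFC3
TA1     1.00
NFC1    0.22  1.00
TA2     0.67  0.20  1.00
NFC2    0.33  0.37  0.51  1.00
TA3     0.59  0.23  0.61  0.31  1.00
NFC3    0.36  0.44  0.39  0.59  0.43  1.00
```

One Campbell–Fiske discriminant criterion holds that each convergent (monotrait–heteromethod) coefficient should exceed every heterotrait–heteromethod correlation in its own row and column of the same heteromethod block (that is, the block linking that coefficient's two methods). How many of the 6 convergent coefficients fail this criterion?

Checking each validity diagonal entry against its comparison values:
TA (methods 1·2): 0.67 vs {0.33, 0.20} → pass.
TA (methods 1·3): 0.59 vs {0.36, 0.23} → pass.
TA (methods 2·3): 0.61 vs {0.39, 0.31} → pass.
NFC (methods 1·2): 0.37 vs {0.20, 0.33} → pass.
NFC (methods 1·3): 0.44 vs {0.23, 0.36} → pass.
NFC (methods 2·3): 0.59 vs {0.31, 0.39} → pass.
0 of 6 fail.

0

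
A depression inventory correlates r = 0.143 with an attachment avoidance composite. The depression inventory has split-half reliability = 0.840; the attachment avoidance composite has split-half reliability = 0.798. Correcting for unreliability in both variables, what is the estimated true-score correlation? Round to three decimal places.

r_true = r_obs / √(r_xx · r_yy) = 0.143 / √(0.840 × 0.798) = 0.143 / √0.670320 = 0.143 / 0.8187 ≈ 0.175.

0.175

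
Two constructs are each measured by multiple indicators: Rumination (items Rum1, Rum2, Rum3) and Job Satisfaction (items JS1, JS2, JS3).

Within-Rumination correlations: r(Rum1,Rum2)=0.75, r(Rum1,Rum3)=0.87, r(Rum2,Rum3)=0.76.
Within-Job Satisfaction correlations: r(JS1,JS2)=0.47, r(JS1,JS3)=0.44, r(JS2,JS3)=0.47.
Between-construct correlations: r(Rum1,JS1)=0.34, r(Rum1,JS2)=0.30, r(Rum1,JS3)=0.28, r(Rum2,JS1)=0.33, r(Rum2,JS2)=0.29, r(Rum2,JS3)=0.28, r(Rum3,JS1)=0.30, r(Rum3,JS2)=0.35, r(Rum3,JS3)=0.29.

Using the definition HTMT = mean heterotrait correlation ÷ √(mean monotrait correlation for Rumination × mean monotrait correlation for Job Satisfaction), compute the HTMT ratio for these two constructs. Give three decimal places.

0.508

Between-construct mean = 2.76/9 = 0.3067.
Mean within-Rum = 2.38/3 = 0.7933; mean within-JS = 1.38/3 = 0.4600.
Geometric mean = √(0.7933 × 0.4600) = 0.6041.
HTMT = 0.3067 / 0.6041 = 0.508.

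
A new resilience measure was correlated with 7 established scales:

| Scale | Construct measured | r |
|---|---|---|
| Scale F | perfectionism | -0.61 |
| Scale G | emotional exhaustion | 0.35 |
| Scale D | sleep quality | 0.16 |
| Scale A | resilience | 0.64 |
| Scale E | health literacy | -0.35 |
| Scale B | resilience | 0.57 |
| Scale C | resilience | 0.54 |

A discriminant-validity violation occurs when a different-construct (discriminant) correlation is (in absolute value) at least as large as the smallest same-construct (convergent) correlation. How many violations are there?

Convergent (same construct = resilience): Scale A, Scale B, Scale C.
Smallest convergent = 0.54. Discriminant |r|: 0.61, 0.35, 0.16, 0.35; count ≥ 0.54 → 1.

1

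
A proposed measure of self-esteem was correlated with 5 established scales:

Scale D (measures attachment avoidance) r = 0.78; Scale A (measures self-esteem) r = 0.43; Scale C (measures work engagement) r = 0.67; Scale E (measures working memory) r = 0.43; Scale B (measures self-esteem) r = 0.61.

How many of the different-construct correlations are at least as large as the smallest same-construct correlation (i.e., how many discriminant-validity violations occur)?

3

Convergent (same construct = self-esteem): Scale A, Scale B.
Smallest convergent = 0.43. Discriminant values: 0.78, 0.67, 0.43; count ≥ 0.43 → 3.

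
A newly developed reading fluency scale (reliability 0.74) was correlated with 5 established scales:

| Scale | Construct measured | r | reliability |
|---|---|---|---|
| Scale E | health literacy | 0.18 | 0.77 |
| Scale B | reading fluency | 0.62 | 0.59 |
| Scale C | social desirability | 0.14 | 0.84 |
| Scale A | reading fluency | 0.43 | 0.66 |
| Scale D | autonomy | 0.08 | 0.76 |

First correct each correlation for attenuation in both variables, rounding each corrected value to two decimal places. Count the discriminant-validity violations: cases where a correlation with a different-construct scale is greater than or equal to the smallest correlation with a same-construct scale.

0

Disattenuated r (r / √(r_scale · r_new)):
  Scale E (disc): 0.18 / √(0.77·0.74) = 0.24
  Scale B (conv): 0.62 / √(0.59·0.74) = 0.94
  Scale C (disc): 0.14 / √(0.84·0.74) = 0.18
  Scale A (conv): 0.43 / √(0.66·0.74) = 0.62
  Scale D (disc): 0.08 / √(0.76·0.74) = 0.11
Smallest convergent = 0.62. Discriminant values: 0.24, 0.18, 0.11; count ≥ 0.62 → 0.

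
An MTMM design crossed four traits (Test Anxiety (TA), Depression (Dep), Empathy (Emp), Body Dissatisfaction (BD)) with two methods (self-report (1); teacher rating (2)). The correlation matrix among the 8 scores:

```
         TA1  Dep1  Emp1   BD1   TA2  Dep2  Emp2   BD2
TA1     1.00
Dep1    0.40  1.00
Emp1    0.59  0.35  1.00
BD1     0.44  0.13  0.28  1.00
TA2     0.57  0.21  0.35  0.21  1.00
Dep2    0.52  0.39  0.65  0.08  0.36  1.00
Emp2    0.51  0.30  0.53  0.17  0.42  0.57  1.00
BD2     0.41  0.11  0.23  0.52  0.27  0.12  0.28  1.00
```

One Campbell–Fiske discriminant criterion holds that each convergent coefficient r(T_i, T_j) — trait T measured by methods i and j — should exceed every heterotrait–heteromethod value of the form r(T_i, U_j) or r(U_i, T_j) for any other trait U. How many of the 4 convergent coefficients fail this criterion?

Convergent coefficients and their comparison sets:
TA (methods 1·2): 0.57 vs {0.52, 0.21, 0.51, 0.35, 0.41, 0.21} → pass.
Dep (methods 1·2): 0.39 vs {0.21, 0.52, 0.30, 0.65, 0.11, 0.08} → fail.
Emp (methods 1·2): 0.53 vs {0.35, 0.51, 0.65, 0.30, 0.23, 0.17} → fail.
BD (methods 1·2): 0.52 vs {0.21, 0.41, 0.08, 0.11, 0.17, 0.23} → pass.
2 of 4 fail.

2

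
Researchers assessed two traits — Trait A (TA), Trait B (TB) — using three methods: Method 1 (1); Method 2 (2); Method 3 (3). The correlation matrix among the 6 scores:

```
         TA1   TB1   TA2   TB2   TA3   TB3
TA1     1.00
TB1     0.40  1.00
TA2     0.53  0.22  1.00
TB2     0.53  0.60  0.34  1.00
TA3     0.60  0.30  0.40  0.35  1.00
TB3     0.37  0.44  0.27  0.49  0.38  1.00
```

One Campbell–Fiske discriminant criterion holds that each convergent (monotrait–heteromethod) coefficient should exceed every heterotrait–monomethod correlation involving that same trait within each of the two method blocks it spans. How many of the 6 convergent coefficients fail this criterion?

Convergent coefficients and their comparison sets:
TA (methods 1·2): 0.53 vs {0.40, 0.34} → pass.
TA (methods 1·3): 0.60 vs {0.40, 0.38} → pass.
TA (methods 2·3): 0.40 vs {0.34, 0.38} → pass.
TB (methods 1·2): 0.60 vs {0.40, 0.34} → pass.
TB (methods 1·3): 0.44 vs {0.40, 0.38} → pass.
TB (methods 2·3): 0.49 vs {0.34, 0.38} → pass.
0 of 6 fail.

0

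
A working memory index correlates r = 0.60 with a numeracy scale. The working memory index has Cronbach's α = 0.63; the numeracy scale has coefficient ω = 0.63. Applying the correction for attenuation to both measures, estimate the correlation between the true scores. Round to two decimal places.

0.95

r_true = r_obs / √(r_xx · r_yy) = 0.60 / √(0.63 × 0.63) = 0.60 / √0.3969 = 0.60 / 0.6300 ≈ 0.95.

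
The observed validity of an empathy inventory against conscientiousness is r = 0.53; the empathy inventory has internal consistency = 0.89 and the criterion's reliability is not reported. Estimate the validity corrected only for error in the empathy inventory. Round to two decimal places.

0.56

Single correction: r_c = r_obs / √r_xx = 0.53 / √0.89 = 0.53 / 0.9434 ≈ 0.56.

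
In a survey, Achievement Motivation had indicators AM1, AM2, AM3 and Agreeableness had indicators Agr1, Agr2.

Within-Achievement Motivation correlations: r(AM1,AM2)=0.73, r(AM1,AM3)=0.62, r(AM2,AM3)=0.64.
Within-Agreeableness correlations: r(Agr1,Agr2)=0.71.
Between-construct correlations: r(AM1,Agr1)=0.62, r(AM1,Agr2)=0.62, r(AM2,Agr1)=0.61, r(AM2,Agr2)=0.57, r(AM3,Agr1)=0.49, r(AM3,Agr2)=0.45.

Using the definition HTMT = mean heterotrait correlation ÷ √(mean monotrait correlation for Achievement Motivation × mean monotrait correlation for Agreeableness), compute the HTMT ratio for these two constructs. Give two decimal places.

Mean between = 3.36/6 = 0.5600.
Mean within-AM = 1.99/3 = 0.6633; mean within-Agr = 0.71/1 = 0.7100.
Geometric mean = √(0.6633 × 0.7100) = 0.6863.
HTMT = 0.5600 / 0.6863 = 0.82.

0.82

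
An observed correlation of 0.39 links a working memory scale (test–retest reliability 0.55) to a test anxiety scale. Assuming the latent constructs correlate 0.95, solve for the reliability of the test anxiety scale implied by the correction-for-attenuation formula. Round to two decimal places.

0.31

r_true = r_obs / √(r_xx · r_yy) ⇒ 0.95 = 0.39 / √(0.55 · r_yy).
√(0.55 · r_yy) = 0.39 / 0.95 = 0.4105; 0.55 · r_yy = 0.1685; r_yy = 0.1685 / 0.55 ≈ 0.31.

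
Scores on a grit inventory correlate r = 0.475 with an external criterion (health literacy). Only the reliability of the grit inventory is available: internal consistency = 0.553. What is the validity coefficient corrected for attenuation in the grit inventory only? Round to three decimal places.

0.639

Single correction: r_c = r_obs / √r_xx = 0.475 / √0.553 = 0.475 / 0.7436 ≈ 0.639.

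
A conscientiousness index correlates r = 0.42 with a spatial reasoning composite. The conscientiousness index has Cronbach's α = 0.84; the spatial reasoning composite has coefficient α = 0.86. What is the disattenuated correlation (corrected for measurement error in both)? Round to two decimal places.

0.49

r_true = r_obs / √(r_xx · r_yy) = 0.42 / √(0.84 × 0.86) = 0.42 / √0.7224 = 0.42 / 0.8499 ≈ 0.49.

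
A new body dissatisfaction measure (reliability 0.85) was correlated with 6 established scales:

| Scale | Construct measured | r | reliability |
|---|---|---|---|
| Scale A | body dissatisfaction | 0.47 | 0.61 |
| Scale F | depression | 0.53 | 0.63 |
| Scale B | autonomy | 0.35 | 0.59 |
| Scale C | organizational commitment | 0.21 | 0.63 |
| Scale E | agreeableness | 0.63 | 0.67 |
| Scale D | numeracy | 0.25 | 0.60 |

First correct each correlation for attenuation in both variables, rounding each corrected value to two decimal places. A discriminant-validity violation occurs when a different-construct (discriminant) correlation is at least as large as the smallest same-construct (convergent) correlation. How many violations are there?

Disattenuated r (r / √(r_scale · r_new)):
  Scale A (conv): 0.47 / √(0.61·0.85) = 0.65
  Scale F (disc): 0.53 / √(0.63·0.85) = 0.72
  Scale B (disc): 0.35 / √(0.59·0.85) = 0.49
  Scale C (disc): 0.21 / √(0.63·0.85) = 0.29
  Scale E (disc): 0.63 / √(0.67·0.85) = 0.83
  Scale D (disc): 0.25 / √(0.60·0.85) = 0.35
Smallest convergent = 0.65. Discriminant values: 0.72, 0.49, 0.29, 0.83, 0.35; count ≥ 0.65 → 2.

2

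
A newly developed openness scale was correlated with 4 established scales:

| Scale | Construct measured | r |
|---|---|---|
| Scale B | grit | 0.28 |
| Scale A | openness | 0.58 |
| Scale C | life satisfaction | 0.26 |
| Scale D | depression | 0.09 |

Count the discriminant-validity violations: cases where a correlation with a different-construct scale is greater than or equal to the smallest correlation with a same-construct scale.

0

Convergent (same construct = openness): Scale A.
Smallest convergent = 0.58. Discriminant values: 0.28, 0.26, 0.09; count ≥ 0.58 → 0.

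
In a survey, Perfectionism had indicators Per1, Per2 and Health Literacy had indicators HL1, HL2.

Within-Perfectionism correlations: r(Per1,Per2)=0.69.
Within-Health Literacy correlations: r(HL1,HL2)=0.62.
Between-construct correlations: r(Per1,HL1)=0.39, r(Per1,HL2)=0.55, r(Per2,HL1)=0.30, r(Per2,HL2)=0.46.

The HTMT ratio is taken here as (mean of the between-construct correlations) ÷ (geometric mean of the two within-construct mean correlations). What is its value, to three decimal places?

0.650

Mean between = 1.70/4 = 0.4250.
Mean within-Per = 0.69/1 = 0.6900; mean within-HL = 0.62/1 = 0.6200.
Geometric mean = √(0.6900 × 0.6200) = 0.6541.
HTMT = 0.4250 / 0.6541 = 0.650.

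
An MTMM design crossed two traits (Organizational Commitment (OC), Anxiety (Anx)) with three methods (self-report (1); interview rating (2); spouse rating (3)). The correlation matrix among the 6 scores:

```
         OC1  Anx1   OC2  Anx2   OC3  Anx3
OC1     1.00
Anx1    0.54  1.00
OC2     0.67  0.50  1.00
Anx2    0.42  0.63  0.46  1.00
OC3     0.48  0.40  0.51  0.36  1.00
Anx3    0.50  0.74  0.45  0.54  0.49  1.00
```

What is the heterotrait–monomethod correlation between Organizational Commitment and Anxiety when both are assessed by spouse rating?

Different traits, same method: r(OC3, Anx3) = 0.49.

0.49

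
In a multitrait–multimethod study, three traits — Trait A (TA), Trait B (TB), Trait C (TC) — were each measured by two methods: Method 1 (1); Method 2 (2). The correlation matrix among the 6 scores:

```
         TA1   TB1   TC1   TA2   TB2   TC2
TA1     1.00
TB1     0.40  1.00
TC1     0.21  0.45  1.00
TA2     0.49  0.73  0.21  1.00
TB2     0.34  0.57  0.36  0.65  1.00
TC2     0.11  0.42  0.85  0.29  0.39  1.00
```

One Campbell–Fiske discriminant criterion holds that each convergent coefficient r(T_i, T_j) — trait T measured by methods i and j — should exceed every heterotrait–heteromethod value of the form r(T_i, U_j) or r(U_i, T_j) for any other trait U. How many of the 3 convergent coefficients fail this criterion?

Each convergent coefficient versus the relevant comparison correlations:
TA (methods 1·2): 0.49 vs {0.34, 0.73, 0.11, 0.21} → fail.
TB (methods 1·2): 0.57 vs {0.73, 0.34, 0.42, 0.36} → fail.
TC (methods 1·2): 0.85 vs {0.21, 0.11, 0.36, 0.42} → pass.
2 of 3 fail.

2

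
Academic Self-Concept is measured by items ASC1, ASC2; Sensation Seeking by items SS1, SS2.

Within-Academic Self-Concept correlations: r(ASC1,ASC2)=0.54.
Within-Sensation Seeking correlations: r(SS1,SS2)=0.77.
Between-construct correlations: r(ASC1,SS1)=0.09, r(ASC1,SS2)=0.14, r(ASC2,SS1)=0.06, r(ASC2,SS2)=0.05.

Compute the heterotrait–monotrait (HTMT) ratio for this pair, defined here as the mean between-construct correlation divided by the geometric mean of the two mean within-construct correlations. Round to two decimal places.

0.13

Between-construct mean = 0.34/4 = 0.0850.
Mean within-ASC = 0.54/1 = 0.5400; mean within-SS = 0.77/1 = 0.7700.
Geometric mean = √(0.5400 × 0.7700) = 0.6448.
HTMT = 0.0850 / 0.6448 = 0.13.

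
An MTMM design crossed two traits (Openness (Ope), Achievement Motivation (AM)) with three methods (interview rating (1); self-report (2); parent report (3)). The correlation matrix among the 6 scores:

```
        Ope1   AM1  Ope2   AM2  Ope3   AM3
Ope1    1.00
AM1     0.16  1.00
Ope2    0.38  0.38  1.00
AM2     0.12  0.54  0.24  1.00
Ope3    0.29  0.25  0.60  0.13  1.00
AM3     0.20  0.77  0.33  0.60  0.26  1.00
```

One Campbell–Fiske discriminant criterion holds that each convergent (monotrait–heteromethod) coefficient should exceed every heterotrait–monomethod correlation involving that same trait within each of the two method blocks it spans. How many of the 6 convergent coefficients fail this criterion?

Convergent coefficients and their comparison sets:
Ope (methods 1·2): 0.38 vs {0.16, 0.24} → pass.
Ope (methods 1·3): 0.29 vs {0.16, 0.26} → pass.
Ope (methods 2·3): 0.60 vs {0.24, 0.26} → pass.
AM (methods 1·2): 0.54 vs {0.16, 0.24} → pass.
AM (methods 1·3): 0.77 vs {0.16, 0.26} → pass.
AM (methods 2·3): 0.60 vs {0.24, 0.26} → pass.
0 of 6 fail.

0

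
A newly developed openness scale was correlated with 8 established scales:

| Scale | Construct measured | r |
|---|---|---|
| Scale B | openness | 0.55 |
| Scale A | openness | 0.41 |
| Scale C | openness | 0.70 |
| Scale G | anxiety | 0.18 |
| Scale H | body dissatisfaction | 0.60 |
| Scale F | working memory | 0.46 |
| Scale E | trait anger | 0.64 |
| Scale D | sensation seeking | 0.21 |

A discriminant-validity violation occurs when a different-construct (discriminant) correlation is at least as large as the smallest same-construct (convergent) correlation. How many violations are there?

3

Convergent (same construct = openness): Scale B, Scale A, Scale C.
Smallest convergent = 0.41. Discriminant values: 0.18, 0.60, 0.46, 0.64, 0.21; count ≥ 0.41 → 3.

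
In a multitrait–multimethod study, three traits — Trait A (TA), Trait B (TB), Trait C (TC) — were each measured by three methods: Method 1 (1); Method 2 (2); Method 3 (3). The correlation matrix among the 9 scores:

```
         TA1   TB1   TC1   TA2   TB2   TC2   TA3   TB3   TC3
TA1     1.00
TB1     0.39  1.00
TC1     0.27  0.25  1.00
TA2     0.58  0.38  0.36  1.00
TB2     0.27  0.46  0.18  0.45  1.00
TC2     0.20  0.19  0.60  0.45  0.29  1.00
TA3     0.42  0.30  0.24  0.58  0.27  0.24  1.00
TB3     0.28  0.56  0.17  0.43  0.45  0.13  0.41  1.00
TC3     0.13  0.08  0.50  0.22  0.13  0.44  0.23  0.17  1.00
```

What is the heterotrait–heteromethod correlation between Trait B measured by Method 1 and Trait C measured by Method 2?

Different traits and methods: r(TB1, TC2) = 0.19.

0.19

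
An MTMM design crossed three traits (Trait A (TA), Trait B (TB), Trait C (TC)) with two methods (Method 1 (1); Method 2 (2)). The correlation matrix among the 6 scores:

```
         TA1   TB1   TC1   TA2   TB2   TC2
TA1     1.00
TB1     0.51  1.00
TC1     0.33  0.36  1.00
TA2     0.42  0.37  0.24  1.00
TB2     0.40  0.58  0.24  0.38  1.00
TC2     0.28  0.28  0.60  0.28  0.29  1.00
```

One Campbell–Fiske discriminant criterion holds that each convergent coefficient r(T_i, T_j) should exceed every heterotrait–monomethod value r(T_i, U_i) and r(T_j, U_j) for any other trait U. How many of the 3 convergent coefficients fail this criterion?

1

Each convergent coefficient versus the relevant comparison correlations:
TA (methods 1·2): 0.42 vs {0.51, 0.38, 0.33, 0.28} → fail.
TB (methods 1·2): 0.58 vs {0.51, 0.38, 0.36, 0.29} → pass.
TC (methods 1·2): 0.60 vs {0.33, 0.28, 0.36, 0.29} → pass.
1 of 3 fail.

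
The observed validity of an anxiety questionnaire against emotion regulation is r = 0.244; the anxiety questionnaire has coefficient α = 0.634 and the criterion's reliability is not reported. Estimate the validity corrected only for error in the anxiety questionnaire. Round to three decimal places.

Single correction: r_c = r_obs / √r_xx = 0.244 / √0.634 = 0.244 / 0.7962 ≈ 0.306.

0.306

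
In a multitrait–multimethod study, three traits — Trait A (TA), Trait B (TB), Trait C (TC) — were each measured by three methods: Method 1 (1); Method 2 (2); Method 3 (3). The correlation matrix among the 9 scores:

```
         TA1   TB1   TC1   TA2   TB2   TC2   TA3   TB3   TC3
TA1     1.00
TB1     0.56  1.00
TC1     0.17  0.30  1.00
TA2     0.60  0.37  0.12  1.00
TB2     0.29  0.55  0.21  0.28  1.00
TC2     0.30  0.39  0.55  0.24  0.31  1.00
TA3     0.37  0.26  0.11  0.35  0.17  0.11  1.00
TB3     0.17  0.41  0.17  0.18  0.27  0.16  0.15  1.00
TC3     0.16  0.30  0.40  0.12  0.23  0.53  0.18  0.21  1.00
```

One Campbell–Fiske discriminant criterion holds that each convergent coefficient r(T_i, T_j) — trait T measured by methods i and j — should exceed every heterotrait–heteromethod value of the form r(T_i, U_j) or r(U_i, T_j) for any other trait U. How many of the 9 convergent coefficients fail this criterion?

Checking each validity diagonal entry against its comparison values:
TA (methods 1·2): 0.60 vs {0.29, 0.37, 0.30, 0.12} → pass.
TA (methods 1·3): 0.37 vs {0.17, 0.26, 0.16, 0.11} → pass.
TA (methods 2·3): 0.35 vs {0.18, 0.17, 0.12, 0.11} → pass.
TB (methods 1·2): 0.55 vs {0.37, 0.29, 0.39, 0.21} → pass.
TB (methods 1·3): 0.41 vs {0.26, 0.17, 0.30, 0.17} → pass.
TB (methods 2·3): 0.27 vs {0.17, 0.18, 0.23, 0.16} → pass.
TC (methods 1·2): 0.55 vs {0.12, 0.30, 0.21, 0.39} → pass.
TC (methods 1·3): 0.40 vs {0.11, 0.16, 0.17, 0.30} → pass.
TC (methods 2·3): 0.53 vs {0.11, 0.12, 0.16, 0.23} → pass.
0 of 9 fail.

0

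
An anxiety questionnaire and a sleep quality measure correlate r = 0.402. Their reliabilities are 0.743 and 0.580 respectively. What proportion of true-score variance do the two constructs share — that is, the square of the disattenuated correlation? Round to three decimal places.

Disattenuated r = 0.402 / √(0.743 × 0.580) = 0.402 / 0.6565 = 0.6123.
Shared true-score variance = 0.6123² = 0.3749 ≈ 0.375.

0.375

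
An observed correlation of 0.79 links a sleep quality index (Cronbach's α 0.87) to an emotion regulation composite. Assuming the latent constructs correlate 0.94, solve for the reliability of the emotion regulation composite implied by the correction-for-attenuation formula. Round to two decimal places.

0.81

r_true = r_obs / √(r_xx · r_yy) ⇒ 0.94 = 0.79 / √(0.87 · r_yy).
√(0.87 · r_yy) = 0.79 / 0.94 = 0.8404; 0.87 · r_yy = 0.7063; r_yy = 0.7063 / 0.87 ≈ 0.81.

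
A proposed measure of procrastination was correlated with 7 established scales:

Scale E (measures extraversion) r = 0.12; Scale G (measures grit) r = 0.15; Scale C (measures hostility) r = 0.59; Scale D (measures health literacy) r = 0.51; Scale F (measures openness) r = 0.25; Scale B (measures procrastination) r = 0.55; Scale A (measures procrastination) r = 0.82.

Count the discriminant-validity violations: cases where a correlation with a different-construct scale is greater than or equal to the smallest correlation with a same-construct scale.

Convergent (same construct = procrastination): Scale B, Scale A.
Smallest convergent = 0.55. Discriminant values: 0.12, 0.15, 0.59, 0.51, 0.25; count ≥ 0.55 → 1.

1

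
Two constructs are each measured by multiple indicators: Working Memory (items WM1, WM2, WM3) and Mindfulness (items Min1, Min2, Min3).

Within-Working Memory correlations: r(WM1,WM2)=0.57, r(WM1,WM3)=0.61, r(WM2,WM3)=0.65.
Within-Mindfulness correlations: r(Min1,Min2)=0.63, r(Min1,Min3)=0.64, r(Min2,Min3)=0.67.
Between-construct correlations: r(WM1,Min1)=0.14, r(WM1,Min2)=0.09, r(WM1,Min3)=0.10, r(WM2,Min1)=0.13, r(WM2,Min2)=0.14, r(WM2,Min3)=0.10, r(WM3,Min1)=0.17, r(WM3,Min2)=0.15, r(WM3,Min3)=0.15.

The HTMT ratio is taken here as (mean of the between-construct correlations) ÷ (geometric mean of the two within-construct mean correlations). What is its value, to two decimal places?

0.21

Mean heterotrait r = 1.17/9 = 0.1300.
Mean within-WM = 1.83/3 = 0.6100; mean within-Min = 1.94/3 = 0.6467.
Geometric mean = √(0.6100 × 0.6467) = 0.6281.
HTMT = 0.1300 / 0.6281 = 0.21.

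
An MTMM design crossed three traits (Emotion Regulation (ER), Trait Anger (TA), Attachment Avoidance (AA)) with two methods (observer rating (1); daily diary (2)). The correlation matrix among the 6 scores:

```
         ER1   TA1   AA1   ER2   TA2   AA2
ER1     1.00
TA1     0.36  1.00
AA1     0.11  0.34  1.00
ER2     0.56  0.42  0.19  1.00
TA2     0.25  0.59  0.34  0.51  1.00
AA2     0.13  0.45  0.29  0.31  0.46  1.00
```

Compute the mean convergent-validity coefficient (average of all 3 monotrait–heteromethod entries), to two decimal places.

0.48

Convergent values: 0.56, 0.59, 0.29; mean = 1.44/3 = 0.48.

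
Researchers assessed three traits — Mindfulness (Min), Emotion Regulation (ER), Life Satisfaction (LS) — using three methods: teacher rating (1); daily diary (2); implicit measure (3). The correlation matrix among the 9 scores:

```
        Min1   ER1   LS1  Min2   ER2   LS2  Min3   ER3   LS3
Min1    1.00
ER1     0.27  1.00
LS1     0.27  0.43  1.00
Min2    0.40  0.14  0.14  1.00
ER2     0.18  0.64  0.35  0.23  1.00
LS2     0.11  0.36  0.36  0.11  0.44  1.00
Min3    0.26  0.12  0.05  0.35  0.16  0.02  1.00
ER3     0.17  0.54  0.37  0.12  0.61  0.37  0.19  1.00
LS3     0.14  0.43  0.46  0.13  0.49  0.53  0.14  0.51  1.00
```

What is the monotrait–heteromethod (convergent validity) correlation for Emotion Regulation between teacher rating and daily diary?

0.64

Same trait (ER), different methods: r(ER1, ER2) = 0.64.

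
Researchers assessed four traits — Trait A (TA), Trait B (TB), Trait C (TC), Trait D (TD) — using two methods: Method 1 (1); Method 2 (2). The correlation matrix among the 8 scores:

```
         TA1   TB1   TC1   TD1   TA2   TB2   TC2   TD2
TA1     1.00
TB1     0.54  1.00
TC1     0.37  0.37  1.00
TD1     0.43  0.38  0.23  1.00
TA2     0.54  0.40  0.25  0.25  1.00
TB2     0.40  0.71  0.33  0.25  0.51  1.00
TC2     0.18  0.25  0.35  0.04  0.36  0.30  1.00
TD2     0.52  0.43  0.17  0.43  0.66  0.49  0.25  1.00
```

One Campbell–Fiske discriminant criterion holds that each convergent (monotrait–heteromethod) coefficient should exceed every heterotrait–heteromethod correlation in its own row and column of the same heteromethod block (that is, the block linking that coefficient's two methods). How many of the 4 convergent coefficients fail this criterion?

Each convergent coefficient versus the relevant comparison correlations:
TA (methods 1·2): 0.54 vs {0.40, 0.40, 0.18, 0.25, 0.52, 0.25} → pass.
TB (methods 1·2): 0.71 vs {0.40, 0.40, 0.25, 0.33, 0.43, 0.25} → pass.
TC (methods 1·2): 0.35 vs {0.25, 0.18, 0.33, 0.25, 0.17, 0.04} → pass.
TD (methods 1·2): 0.43 vs {0.25, 0.52, 0.25, 0.43, 0.04, 0.17} → fail.
1 of 4 fail.

1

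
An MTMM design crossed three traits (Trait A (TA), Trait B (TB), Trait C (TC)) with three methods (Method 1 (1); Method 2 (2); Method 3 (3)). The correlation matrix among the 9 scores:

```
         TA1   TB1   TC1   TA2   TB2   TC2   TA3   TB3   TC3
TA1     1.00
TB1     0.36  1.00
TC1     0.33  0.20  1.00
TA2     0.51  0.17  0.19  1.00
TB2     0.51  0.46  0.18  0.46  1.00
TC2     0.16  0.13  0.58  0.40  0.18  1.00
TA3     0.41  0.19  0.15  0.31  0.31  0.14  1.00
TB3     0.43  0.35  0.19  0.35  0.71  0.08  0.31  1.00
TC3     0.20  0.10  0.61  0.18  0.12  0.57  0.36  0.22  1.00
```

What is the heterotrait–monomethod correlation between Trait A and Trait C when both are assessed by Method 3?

Different traits, same method: r(TA3, TC3) = 0.36.

0.36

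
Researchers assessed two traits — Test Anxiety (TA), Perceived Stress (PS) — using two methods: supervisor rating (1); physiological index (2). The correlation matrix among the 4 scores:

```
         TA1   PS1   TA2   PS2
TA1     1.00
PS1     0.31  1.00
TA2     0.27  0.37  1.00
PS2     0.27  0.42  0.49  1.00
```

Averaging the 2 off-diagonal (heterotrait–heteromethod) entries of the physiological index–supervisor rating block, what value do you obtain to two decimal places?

HTHM values (method 2 × method 1): 0.37, 0.27; mean = 0.64/2 = 0.32.

0.32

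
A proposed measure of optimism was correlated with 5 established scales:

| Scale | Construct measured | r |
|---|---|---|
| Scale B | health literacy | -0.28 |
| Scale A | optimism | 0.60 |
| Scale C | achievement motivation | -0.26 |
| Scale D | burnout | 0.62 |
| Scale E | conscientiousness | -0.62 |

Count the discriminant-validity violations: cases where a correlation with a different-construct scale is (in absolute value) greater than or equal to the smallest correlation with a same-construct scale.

Convergent (same construct = optimism): Scale A.
Smallest convergent = 0.60. Discriminant |r|: 0.28, 0.26, 0.62, 0.62; count ≥ 0.60 → 2.

2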